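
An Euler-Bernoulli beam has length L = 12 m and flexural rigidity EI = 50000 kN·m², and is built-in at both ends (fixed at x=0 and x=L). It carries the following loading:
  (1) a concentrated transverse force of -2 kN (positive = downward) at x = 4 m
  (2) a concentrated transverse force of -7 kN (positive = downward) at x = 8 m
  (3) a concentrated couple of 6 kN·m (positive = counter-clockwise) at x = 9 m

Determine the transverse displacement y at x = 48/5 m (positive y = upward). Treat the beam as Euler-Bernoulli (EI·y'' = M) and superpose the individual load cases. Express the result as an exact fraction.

Load 1 — point force P=-2 kN at a=4 m (b=L-a=8):
  y_1 = -Pa²(L-x)²(3bL-(3b+a)(L-x))/(6L³EI)  [x>a] = -(-2)·4²·(12-(48/5))²·(3·8·12-(3·8+4)·(12-(48/5)))/(6·12³·50000) = 92/1171875 m
Load 2 — point force P=-7 kN at a=8 m (b=L-a=4):
  y_2 = -Pa²(L-x)²(3bL-(3b+a)(L-x))/(6L³EI)  [x>a] = -(-7)·8²·(12-(48/5))²·(3·4·12-(3·4+8)·(12-(48/5)))/(6·12³·50000) = 112/234375 m
Load 3 — applied couple M₀=6 kN·m at a=9 m (b=L-a=3):
  y_3 = (R_Ax³/6 - M_Ax²/2 - M₀(x-a)²/2)/EI  [x>a] with R_A=9/16, M_A=15/8 = ((9/16)·(48/5)³/6 - (15/8)·(48/5)²/2 - 6·((48/5)-9)²/2)/50000 = -567/6250000 m
Superposition: y = Σ y_i = 8731/18750000 m ≈ 0.000466 m

y(48/5) = 8731/18750000 m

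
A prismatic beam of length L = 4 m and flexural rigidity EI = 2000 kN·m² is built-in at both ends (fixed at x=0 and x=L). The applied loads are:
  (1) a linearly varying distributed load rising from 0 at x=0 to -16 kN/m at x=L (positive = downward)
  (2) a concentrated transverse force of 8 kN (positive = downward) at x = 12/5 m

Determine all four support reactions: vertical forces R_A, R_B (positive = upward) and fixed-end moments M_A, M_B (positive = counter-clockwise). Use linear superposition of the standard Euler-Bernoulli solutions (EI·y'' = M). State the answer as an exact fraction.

R_A = -848/125 kN, M_A = -2048/375 kN·m, R_B = -2152/125 kN, M_B = 1024/125 kN·m

Load 1 — triangular load w₀=-16 kN/m (0→w₀ over full span):
  R_A = 3w₀L/20 = 3·(-16)·4/20 = -48/5 kN
  M_A = w₀L²/30 = (-16)·4²/30 = -128/15 kN·m
  R_B = 7w₀L/20 = 7·(-16)·4/20 = -112/5 kN
  M_B = -w₀L²/20 = -(-16)·4²/20 = 64/5 kN·m
Load 2 — point force P=8 kN at a=12/5 m (b=L-a=8/5):
  R_A = Pb²(3a+b)/L³ = 8·(8/5)²·(3·(12/5)+(8/5))/4³ = 352/125 kN
  M_A = Pab²/L² = 8·(12/5)·(8/5)²/4² = 384/125 kN·m
  R_B = Pa²(a+3b)/L³ = 8·(12/5)²·((12/5)+3·(8/5))/4³ = 648/125 kN
  M_B = -Pa²b/L² = -8·(12/5)²·(8/5)/4² = -576/125 kN·m
Superposition: R_A = -848/125 kN, M_A = -2048/375 kN·m, R_B = -2152/125 kN, M_B = 1024/125 kN·m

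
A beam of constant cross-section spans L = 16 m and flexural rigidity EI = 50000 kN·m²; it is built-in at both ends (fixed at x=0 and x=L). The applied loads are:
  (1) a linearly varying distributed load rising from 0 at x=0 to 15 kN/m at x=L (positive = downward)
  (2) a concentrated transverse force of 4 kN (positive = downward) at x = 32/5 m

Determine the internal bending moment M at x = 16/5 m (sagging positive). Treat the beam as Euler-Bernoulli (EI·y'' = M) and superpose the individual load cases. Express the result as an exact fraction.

Load 1 — triangular load w₀=15 kN/m (0→w₀ over full span):
  M_1 = 3w₀Lx/20 - w₀L²/30 - w₀x³/(6L) = 3·15·16·(16/5)/20 - 15·16²/30 - 15·(16/5)³/(6·16) = -448/25 kN·m
Load 2 — point force P=4 kN at a=32/5 m (b=L-a=48/5):
  M_2 = Pb²(3a+b)x/L³ - Pab²/L²  [x≤a] = 4·(48/5)²·(3·(32/5)+(48/5))·(16/5)/16³ - 4·(32/5)·(48/5)²/16² = -576/625 kN·m
Superposition: M = Σ M_i = -11776/625 kN·m ≈ -18.841600 kN·m

M(16/5) = -11776/625 kN·m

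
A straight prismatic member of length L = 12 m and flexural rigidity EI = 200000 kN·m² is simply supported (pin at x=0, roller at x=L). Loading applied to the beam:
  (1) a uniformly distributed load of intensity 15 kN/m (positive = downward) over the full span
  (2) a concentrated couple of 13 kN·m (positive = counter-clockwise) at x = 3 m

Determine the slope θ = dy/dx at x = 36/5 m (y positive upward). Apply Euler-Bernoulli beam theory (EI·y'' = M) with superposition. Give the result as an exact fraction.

θ(36/5) = 62207/40000000 rad

Load 1 — uniform load w=15 kN/m over full span:
  θ_1 = -w(L³-6Lx²+4x³)/(24EI) = -15·(12³-6·12·(36/5)²+4·(36/5)³)/(24·200000) = 999/625000 rad
Load 2 — applied couple M₀=13 kN·m at a=3 m (b=L-a=9):
  θ_2 = (M₀x²/(2L)-M₀(x-a)+C₁)/EI  [x>a] with C₁=M₀(3b²-L²)/(6L)=143/8 = (13·(36/5)²/(2·12)-13·((36/5)-3)+(143/8))/200000 = -1729/40000000 rad
Superposition: θ = Σ θ_i = 62207/40000000 rad ≈ 0.001555 rad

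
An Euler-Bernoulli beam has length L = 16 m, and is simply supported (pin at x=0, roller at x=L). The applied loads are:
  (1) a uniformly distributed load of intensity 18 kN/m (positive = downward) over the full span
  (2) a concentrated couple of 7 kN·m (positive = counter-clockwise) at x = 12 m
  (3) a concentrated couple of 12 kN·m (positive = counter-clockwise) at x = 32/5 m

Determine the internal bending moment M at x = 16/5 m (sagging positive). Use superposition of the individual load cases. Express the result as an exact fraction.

Load 1 — uniform load w=18 kN/m over full span:
  M_1 = wx(L-x)/2 = 18·(16/5)·(16-(16/5))/2 = 9216/25 kN·m
Load 2 — applied couple M₀=7 kN·m at a=12 m (b=L-a=4):
  M_2 = M₀x/L  [x≤a] = 7·(16/5)/16 = 7/5 kN·m
Load 3 — applied couple M₀=12 kN·m at a=32/5 m (b=L-a=48/5):
  M_3 = M₀x/L  [x≤a] = 12·(16/5)/16 = 12/5 kN·m
Superposition: M = Σ M_i = 9311/25 kN·m ≈ 372.440000 kN·m

M(16/5) = 9311/25 kN·m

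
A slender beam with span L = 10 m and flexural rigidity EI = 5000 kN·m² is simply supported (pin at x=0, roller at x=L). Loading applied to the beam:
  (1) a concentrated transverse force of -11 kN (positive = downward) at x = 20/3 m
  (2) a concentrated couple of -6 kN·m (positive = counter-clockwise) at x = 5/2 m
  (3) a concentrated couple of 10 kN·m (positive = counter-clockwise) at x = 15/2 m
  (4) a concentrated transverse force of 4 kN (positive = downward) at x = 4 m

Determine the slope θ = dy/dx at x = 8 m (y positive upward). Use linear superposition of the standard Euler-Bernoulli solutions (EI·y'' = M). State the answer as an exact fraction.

Load 1 — point force P=-11 kN at a=20/3 m (b=L-a=10/3):
  θ_1 = -Pa(2L²-6Lx+3x²+a²)/(6LEI)  [x>a] = -(-11)·(20/3)·(2·10²-6·10·8+3·8²+(20/3)²)/(6·10·5000) = -539/50625 rad
Load 2 — applied couple M₀=-6 kN·m at a=5/2 m (b=L-a=15/2):
  θ_2 = (M₀x²/(2L)-M₀(x-a)+C₁)/EI  [x>a] with C₁=M₀(3b²-L²)/(6L)=-55/8 = ((-6)·8²/(2·10)-(-6)·(8-(5/2))+(-55/8))/5000 = 277/200000 rad
Load 3 — applied couple M₀=10 kN·m at a=15/2 m (b=L-a=5/2):
  θ_3 = (M₀x²/(2L)-M₀(x-a)+C₁)/EI  [x>a] with C₁=M₀(3b²-L²)/(6L)=-325/24 = (10·8²/(2·10)-10·(8-(15/2))+(-325/24))/5000 = 323/120000 rad
Load 4 — point force P=4 kN at a=4 m (b=L-a=6):
  θ_4 = -Pa(2L²-6Lx+3x²+a²)/(6LEI)  [x>a] = -4·4·(2·10²-6·10·8+3·8²+4²)/(6·10·5000) = 12/3125 rad
Superposition: θ = Σ θ_i = -4423/1620000 rad ≈ -0.002730 rad

θ(8) = -4423/1620000 rad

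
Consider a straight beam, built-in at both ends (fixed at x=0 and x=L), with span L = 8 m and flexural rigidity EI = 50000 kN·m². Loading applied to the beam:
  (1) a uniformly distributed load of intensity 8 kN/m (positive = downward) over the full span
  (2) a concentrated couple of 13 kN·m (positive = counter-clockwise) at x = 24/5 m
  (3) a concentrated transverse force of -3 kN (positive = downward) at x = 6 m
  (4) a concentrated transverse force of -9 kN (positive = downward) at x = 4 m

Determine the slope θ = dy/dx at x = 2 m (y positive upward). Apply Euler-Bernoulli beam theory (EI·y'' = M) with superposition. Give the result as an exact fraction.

Load 1 — uniform load w=8 kN/m over full span:
  θ_1 = -wx(L-x)(L-2x)/(12EI) = -8·2·(8-2)·(8-2·2)/(12·50000) = -2/3125 rad
Load 2 — applied couple M₀=13 kN·m at a=24/5 m (b=L-a=16/5):
  θ_2 = (R_Ax²/2 - M_Ax)/EI  [x≤a] with R_A=117/50, M_A=104/25 = ((117/50)·2²/2 - (104/25)·2)/50000 = -91/1250000 rad
Load 3 — point force P=-3 kN at a=6 m (b=L-a=2):
  θ_3 = -Pb²x(2aL-(3a+b)x)/(2L³EI)  [x≤a] = -(-3)·2²·2·(2·6·8-(3·6+2)·2)/(2·8³·50000) = 21/800000 rad
Load 4 — point force P=-9 kN at a=4 m (b=L-a=4):
  θ_4 = -Pb²x(2aL-(3a+b)x)/(2L³EI)  [x≤a] = -(-9)·4²·2·(2·4·8-(3·4+4)·2)/(2·8³·50000) = 9/50000 rad
Superposition: θ = Σ θ_i = -10131/20000000 rad ≈ -0.000507 rad

θ(2) = -10131/20000000 rad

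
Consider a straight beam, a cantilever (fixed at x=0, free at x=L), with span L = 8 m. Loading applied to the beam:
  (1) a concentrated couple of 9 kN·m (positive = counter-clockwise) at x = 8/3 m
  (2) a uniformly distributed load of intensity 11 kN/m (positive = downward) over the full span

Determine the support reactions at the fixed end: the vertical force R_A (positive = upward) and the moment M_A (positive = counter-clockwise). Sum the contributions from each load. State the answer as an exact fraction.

Load 1 — applied couple M₀=9 kN·m at a=8/3 m (b=L-a=16/3):
  R_A = 0 kN
  M_A = -M₀ = -9 kN·m
Load 2 — uniform load w=11 kN/m over full span:
  R_A = wL = 11·8 = 88 kN
  M_A = wL²/2 = 11·8²/2 = 352 kN·m
Superposition: R_A = 88 kN, M_A = 343 kN·m

R_A = 88 kN, M_A = 343 kN·m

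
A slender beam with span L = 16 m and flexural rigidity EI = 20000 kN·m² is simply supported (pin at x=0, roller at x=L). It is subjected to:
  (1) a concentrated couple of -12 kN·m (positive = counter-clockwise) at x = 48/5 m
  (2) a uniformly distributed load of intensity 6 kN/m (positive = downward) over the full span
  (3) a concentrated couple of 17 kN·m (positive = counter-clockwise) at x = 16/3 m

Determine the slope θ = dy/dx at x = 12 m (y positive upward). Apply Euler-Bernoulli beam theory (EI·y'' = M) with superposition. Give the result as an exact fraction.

θ(12) = 303173/9000000 rad

Load 1 — applied couple M₀=-12 kN·m at a=48/5 m (b=L-a=32/5):
  θ_1 = (M₀x²/(2L)-M₀(x-a)+C₁)/EI  [x>a] with C₁=M₀(3b²-L²)/(6L)=416/25 = ((-12)·12²/(2·16)-(-12)·(12-(48/5))+(416/25))/20000 = -107/250000 rad
Load 2 — uniform load w=6 kN/m over full span:
  θ_2 = -w(L³-6Lx²+4x³)/(24EI) = -6·(16³-6·16·12²+4·12³)/(24·20000) = 22/625 rad
Load 3 — applied couple M₀=17 kN·m at a=16/3 m (b=L-a=32/3):
  θ_3 = (M₀x²/(2L)-M₀(x-a)+C₁)/EI  [x>a] with C₁=M₀(3b²-L²)/(6L)=136/9 = (17·12²/(2·16)-17·(12-(16/3))+(136/9))/20000 = -391/360000 rad
Superposition: θ = Σ θ_i = 303173/9000000 rad ≈ 0.033686 rad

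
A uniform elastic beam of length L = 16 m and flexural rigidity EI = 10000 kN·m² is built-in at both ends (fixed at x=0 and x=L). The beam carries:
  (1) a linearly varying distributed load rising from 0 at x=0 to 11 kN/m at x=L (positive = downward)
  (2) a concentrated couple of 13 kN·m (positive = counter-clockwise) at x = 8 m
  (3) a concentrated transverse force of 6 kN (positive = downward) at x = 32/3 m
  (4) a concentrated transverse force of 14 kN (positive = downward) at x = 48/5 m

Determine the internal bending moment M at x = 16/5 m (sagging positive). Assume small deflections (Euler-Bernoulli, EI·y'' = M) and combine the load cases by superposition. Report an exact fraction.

M(16/5) = -152693/7500 kN·m

Load 1 — triangular load w₀=11 kN/m (0→w₀ over full span):
  M_1 = 3w₀Lx/20 - w₀L²/30 - w₀x³/(6L) = 3·11·16·(16/5)/20 - 11·16²/30 - 11·(16/5)³/(6·16) = -4928/375 kN·m
Load 2 — applied couple M₀=13 kN·m at a=8 m (b=L-a=8):
  M_2 = R_Ax - M_A  [x≤a] with R_A=39/32, M_A=13/4 = (39/32)·(16/5) - (13/4) = 13/20 kN·m
Load 3 — point force P=6 kN at a=32/3 m (b=L-a=16/3):
  M_3 = Pb²(3a+b)x/L³ - Pab²/L²  [x≤a] = 6·(16/3)²·(3·(32/3)+(16/3))·(16/5)/16³ - 6·(32/3)·(16/3)²/16² = -32/15 kN·m
Load 4 — point force P=14 kN at a=48/5 m (b=L-a=32/5):
  M_4 = Pb²(3a+b)x/L³ - Pab²/L²  [x≤a] = 14·(32/5)²·(3·(48/5)+(32/5))·(16/5)/16³ - 14·(48/5)·(32/5)²/16² = -3584/625 kN·m
Superposition: M = Σ M_i = -152693/7500 kN·m ≈ -20.359067 kN·m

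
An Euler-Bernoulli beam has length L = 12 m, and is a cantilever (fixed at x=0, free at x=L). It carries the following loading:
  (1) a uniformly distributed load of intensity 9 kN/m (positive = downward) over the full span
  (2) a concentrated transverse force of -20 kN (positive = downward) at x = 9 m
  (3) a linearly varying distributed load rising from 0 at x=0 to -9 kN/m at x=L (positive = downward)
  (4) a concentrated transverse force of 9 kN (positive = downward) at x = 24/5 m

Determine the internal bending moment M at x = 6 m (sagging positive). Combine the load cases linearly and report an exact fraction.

Load 1 — uniform load w=9 kN/m over full span:
  M_1 = -w(L-x)²/2 = -9·(12-6)²/2 = -162 kN·m
Load 2 — point force P=-20 kN at a=9 m (b=L-a=3):
  M_2 = -P(a-x)  [x≤a] = -(-20)·(9-6) = 60 kN·m
Load 3 — triangular load w₀=-9 kN/m (0→w₀ over full span):
  M_3 = w₀Lx/2 - w₀L²/3 - w₀x³/(6L) = (-9)·12·6/2 - (-9)·12²/3 - (-9)·6³/(6·12) = 135 kN·m
Load 4 — point force P=9 kN at a=24/5 m (b=L-a=36/5):
  M_4 = 0  [x>a] = 0 kN·m
Superposition: M = Σ M_i = 33 kN·m ≈ 33.000000 kN·m

M(6) = 33 kN·m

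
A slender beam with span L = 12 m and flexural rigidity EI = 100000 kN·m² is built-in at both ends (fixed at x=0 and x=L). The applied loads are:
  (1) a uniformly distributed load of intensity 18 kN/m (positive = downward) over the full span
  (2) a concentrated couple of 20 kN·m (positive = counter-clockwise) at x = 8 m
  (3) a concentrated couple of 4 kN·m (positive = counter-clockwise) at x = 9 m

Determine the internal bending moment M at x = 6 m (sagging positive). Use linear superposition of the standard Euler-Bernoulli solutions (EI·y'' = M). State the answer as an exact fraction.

Load 1 — uniform load w=18 kN/m over full span:
  M_1 = wLx/2 - wL²/12 - wx²/2 = 18·12·6/2 - 18·12²/12 - 18·6²/2 = 108 kN·m
Load 2 — applied couple M₀=20 kN·m at a=8 m (b=L-a=4):
  M_2 = R_Ax - M_A  [x≤a] with R_A=20/9, M_A=20/3 = (20/9)·6 - (20/3) = 20/3 kN·m
Load 3 — applied couple M₀=4 kN·m at a=9 m (b=L-a=3):
  M_3 = R_Ax - M_A  [x≤a] with R_A=3/8, M_A=5/4 = (3/8)·6 - (5/4) = 1 kN·m
Superposition: M = Σ M_i = 347/3 kN·m ≈ 115.666667 kN·m

M(6) = 347/3 kN·m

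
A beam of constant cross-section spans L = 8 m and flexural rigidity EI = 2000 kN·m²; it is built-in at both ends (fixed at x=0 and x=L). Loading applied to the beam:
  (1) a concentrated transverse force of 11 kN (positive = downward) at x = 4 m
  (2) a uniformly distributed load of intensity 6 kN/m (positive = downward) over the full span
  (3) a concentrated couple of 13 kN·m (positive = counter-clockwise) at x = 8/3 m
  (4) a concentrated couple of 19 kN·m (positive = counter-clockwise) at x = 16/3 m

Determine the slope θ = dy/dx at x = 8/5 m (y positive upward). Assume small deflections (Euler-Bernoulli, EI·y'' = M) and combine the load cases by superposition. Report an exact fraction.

Load 1 — point force P=11 kN at a=4 m (b=L-a=4):
  θ_1 = -Pb²x(2aL-(3a+b)x)/(2L³EI)  [x≤a] = -11·4²·(8/5)·(2·4·8-(3·4+4)·(8/5))/(2·8³·2000) = -33/6250 rad
Load 2 — uniform load w=6 kN/m over full span:
  θ_2 = -wx(L-x)(L-2x)/(12EI) = -6·(8/5)·(8-(8/5))·(8-2·(8/5))/(12·2000) = -192/15625 rad
Load 3 — applied couple M₀=13 kN·m at a=8/3 m (b=L-a=16/3):
  θ_3 = (R_Ax²/2 - M_Ax)/EI  [x≤a] with R_A=13/6, M_A=0 = ((13/6)·(8/5)²/2 - 0·(8/5))/2000 = 13/9375 rad
Load 4 — applied couple M₀=19 kN·m at a=16/3 m (b=L-a=8/3):
  θ_4 = (R_Ax²/2 - M_Ax)/EI  [x≤a] with R_A=19/6, M_A=19/3 = ((19/6)·(8/5)²/2 - (19/3)·(8/5))/2000 = -19/6250 rad
Superposition: θ = Σ θ_i = -901/46875 rad ≈ -0.019221 rad

θ(8/5) = -901/46875 rad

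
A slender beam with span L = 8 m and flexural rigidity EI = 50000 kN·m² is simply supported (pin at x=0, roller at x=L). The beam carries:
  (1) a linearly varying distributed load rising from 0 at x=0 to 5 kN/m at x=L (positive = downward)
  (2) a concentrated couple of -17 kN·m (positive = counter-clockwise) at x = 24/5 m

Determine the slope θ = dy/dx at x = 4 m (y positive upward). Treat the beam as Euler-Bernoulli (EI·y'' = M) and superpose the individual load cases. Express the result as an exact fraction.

Load 1 — triangular load w₀=5 kN/m (0→w₀ over full span):
  θ_1 = -w₀(7L⁴-30L²x²+15x⁴)/(360LEI) = -5·(7·8⁴-30·8²·4²+15·4⁴)/(360·8·50000) = -7/112500 rad
Load 2 — applied couple M₀=-17 kN·m at a=24/5 m (b=L-a=16/5):
  θ_2 = (M₀x²/(2L)+C₁)/EI  [x≤a] with C₁=M₀(3b²-L²)/(6L)=884/75 = ((-17)·4²/(2·8)+(884/75))/50000 = -391/3750000 rad
Superposition: θ = Σ θ_i = -1873/11250000 rad ≈ -0.000166 rad

θ(4) = -1873/11250000 rad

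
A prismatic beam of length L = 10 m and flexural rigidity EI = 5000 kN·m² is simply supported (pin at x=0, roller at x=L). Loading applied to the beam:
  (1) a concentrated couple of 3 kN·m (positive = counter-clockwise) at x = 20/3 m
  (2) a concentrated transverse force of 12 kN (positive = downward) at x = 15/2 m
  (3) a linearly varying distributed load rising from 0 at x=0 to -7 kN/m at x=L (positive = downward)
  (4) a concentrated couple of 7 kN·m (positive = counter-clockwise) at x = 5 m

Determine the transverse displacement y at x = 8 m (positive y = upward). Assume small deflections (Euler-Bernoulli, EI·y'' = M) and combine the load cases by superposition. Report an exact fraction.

Load 1 — applied couple M₀=3 kN·m at a=20/3 m (b=L-a=10/3):
  y_1 = (M₀x³/(6L)-M₀(x-a)²/2+C₁x)/EI  [x>a] with C₁=M₀(3b²-L²)/(6L)=-10/3 = (3·8³/(6·10)-3·(8-(20/3))²/2+(-10/3)·8)/5000 = -7/9375 m
Load 2 — point force P=12 kN at a=15/2 m (b=L-a=5/2):
  y_2 = -Pa(L-x)(2Lx-a²-x²)/(6LEI)  [x>a] = -12·(15/2)·(10-8)·(2·10·8-(15/2)²-8²)/(6·10·5000) = -477/20000 m
Load 3 — triangular load w₀=-7 kN/m (0→w₀ over full span):
  y_3 = -w₀x(7L⁴-10L²x²+3x⁴)/(360LEI) = -(-7)·8·(7·10⁴-10·10²·8²+3·8⁴)/(360·10·5000) = 889/15625 m
Load 4 — applied couple M₀=7 kN·m at a=5 m (b=L-a=5):
  y_4 = (M₀x³/(6L)-M₀(x-a)²/2+C₁x)/EI  [x>a] with C₁=M₀(3b²-L²)/(6L)=-35/12 = (7·8³/(6·10)-7·(8-5)²/2+(-35/12)·8)/5000 = 49/50000 m
Superposition: y = Σ y_i = 49919/1500000 m ≈ 0.033279 m

y(8) = 49919/1500000 m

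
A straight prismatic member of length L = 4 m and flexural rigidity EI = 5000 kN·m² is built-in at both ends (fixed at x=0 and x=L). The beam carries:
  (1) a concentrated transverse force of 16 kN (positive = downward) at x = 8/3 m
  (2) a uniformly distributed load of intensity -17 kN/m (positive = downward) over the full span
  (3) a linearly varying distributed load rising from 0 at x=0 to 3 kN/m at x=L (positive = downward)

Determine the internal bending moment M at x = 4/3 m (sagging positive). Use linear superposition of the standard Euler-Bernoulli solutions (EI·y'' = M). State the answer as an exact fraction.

Load 1 — point force P=16 kN at a=8/3 m (b=L-a=4/3):
  M_1 = Pb²(3a+b)x/L³ - Pab²/L²  [x≤a] = 16·(4/3)²·(3·(8/3)+(4/3))·(4/3)/4³ - 16·(8/3)·(4/3)²/4² = 64/81 kN·m
Load 2 — uniform load w=-17 kN/m over full span:
  M_2 = wLx/2 - wL²/12 - wx²/2 = (-17)·4·(4/3)/2 - (-17)·4²/12 - (-17)·(4/3)²/2 = -68/9 kN·m
Load 3 — triangular load w₀=3 kN/m (0→w₀ over full span):
  M_3 = 3w₀Lx/20 - w₀L²/30 - w₀x³/(6L) = 3·3·4·(4/3)/20 - 3·4²/30 - 3·(4/3)³/(6·4) = 68/135 kN·m
Superposition: M = Σ M_i = -2536/405 kN·m ≈ -6.261728 kN·m

M(4/3) = -2536/405 kN·m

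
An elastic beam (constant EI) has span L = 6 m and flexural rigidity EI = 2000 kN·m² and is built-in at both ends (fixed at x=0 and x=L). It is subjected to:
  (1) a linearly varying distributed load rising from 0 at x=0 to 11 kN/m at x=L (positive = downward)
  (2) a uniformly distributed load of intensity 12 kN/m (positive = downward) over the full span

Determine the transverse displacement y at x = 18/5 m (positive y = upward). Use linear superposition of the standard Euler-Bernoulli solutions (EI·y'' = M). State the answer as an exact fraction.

y(18/5) = -107649/3906250 m

Load 1 — triangular load w₀=11 kN/m (0→w₀ over full span):
  y_1 = -w₀x²(L-x)²(x+2L)/(120LEI) = -11·(18/5)²·(6-(18/5))²·((18/5)+2·6)/(120·6·2000) = -34749/3906250 m
Load 2 — uniform load w=12 kN/m over full span:
  y_2 = -wx²(L-x)²/(24EI) = -12·(18/5)²·(6-(18/5))²/(24·2000) = -1458/78125 m
Superposition: y = Σ y_i = -107649/3906250 m ≈ -0.027558 m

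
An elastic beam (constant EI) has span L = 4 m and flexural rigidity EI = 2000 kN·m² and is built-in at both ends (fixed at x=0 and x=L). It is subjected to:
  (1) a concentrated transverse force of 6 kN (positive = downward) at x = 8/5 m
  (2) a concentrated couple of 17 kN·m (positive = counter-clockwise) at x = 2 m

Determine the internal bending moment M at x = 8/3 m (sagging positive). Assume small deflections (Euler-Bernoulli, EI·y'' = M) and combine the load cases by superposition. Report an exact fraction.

Load 1 — point force P=6 kN at a=8/5 m (b=L-a=12/5):
  M_1 = Pa²(a+3b)(L-x)/L³ - Pa²b/L²  [x>a] = 6·(8/5)²·((8/5)+3·(12/5))·(4-(8/3))/4³ - 6·(8/5)²·(12/5)/4² = 64/125 kN·m
Load 2 — applied couple M₀=17 kN·m at a=2 m (b=L-a=2):
  M_2 = R_Ax - M_A - M₀  [x>a] with R_A=51/8, M_A=17/4 = (51/8)·(8/3) - (17/4) - 17 = -17/4 kN·m
Superposition: M = Σ M_i = -1869/500 kN·m ≈ -3.738000 kN·m

M(8/3) = -1869/500 kN·m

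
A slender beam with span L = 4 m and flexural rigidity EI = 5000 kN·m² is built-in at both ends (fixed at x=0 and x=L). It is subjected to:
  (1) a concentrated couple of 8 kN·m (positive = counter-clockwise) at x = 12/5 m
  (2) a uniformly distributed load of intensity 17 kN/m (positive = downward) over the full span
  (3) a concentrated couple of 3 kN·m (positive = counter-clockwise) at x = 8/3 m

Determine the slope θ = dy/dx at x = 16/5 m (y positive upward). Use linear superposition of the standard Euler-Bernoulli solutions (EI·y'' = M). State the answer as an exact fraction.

Load 1 — applied couple M₀=8 kN·m at a=12/5 m (b=L-a=8/5):
  θ_1 = (R_Ax²/2 - M_Ax - M₀(x-a))/EI  [x>a] with R_A=72/25, M_A=64/25 = ((72/25)·(16/5)²/2 - (64/25)·(16/5) - 8·((16/5)-(12/5)))/5000 = 12/390625 rad
Load 2 — uniform load w=17 kN/m over full span:
  θ_2 = -wx(L-x)(L-2x)/(12EI) = -17·(16/5)·(4-(16/5))·(4-2·(16/5))/(12·5000) = 136/78125 rad
Load 3 — applied couple M₀=3 kN·m at a=8/3 m (b=L-a=4/3):
  θ_3 = (R_Ax²/2 - M_Ax - M₀(x-a))/EI  [x>a] with R_A=1, M_A=1 = (1·(16/5)²/2 - 1·(16/5) - 3·((16/5)-(8/3)))/5000 = 1/15625 rad
Superposition: θ = Σ θ_i = 717/390625 rad ≈ 0.001836 rad

θ(16/5) = 717/390625 rad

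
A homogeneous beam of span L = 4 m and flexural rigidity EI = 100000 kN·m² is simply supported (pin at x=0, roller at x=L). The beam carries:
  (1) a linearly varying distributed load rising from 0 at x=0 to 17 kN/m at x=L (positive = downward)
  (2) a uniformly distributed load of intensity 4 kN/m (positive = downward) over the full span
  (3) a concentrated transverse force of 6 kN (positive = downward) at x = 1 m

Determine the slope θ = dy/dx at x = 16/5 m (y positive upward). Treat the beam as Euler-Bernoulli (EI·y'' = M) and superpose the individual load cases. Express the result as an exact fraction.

θ(16/5) = 675463/2250000000 rad

Load 1 — triangular load w₀=17 kN/m (0→w₀ over full span):
  θ_1 = -w₀(7L⁴-30L²x²+15x⁴)/(360LEI) = -17·(7·4⁴-30·4²·(16/5)²+15·(16/5)⁴)/(360·4·100000) = 12869/70312500 rad
Load 2 — uniform load w=4 kN/m over full span:
  θ_2 = -w(L³-6Lx²+4x³)/(24EI) = -4·(4³-6·4·(16/5)²+4·(16/5)³)/(24·100000) = 33/390625 rad
Load 3 — point force P=6 kN at a=1 m (b=L-a=3):
  θ_3 = -Pa(2L²-6Lx+3x²+a²)/(6LEI)  [x>a] = -6·1·(2·4²-6·4·(16/5)+3·(16/5)²+1²)/(6·4·100000) = 327/10000000 rad
Superposition: θ = Σ θ_i = 675463/2250000000 rad ≈ 0.000300 rad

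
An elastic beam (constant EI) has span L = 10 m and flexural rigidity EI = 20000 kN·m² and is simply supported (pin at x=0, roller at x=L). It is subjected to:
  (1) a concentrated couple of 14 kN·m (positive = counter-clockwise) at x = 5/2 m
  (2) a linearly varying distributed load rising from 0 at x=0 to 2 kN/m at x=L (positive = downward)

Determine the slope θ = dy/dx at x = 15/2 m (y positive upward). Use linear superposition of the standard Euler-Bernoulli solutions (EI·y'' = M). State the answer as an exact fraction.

θ(15/2) = 641/921600 rad

Load 1 — applied couple M₀=14 kN·m at a=5/2 m (b=L-a=15/2):
  θ_1 = (M₀x²/(2L)-M₀(x-a)+C₁)/EI  [x>a] with C₁=M₀(3b²-L²)/(6L)=385/24 = (14·(15/2)²/(2·10)-14·((15/2)-(5/2))+(385/24))/20000 = -7/9600 rad
Load 2 — triangular load w₀=2 kN/m (0→w₀ over full span):
  θ_2 = -w₀(7L⁴-30L²x²+15x⁴)/(360LEI) = -2·(7·10⁴-30·10²·(15/2)²+15·(15/2)⁴)/(360·10·20000) = 1313/921600 rad
Superposition: θ = Σ θ_i = 641/921600 rad ≈ 0.000696 rad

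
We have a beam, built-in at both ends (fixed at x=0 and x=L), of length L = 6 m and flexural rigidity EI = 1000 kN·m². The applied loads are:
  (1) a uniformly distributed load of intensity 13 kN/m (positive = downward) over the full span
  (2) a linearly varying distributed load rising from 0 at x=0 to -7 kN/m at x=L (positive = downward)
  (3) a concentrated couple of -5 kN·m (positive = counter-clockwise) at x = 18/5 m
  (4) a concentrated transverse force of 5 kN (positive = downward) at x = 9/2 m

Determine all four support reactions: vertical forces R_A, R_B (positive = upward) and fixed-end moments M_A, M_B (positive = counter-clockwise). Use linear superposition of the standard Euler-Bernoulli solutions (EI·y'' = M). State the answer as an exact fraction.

Load 1 — uniform load w=13 kN/m over full span:
  R_A = wL/2 = 13·6/2 = 39 kN
  M_A = wL²/12 = 13·6²/12 = 39 kN·m
  R_B = wL/2 = 13·6/2 = 39 kN
  M_B = -wL²/12 = -13·6²/12 = -39 kN·m
Load 2 — triangular load w₀=-7 kN/m (0→w₀ over full span):
  R_A = 3w₀L/20 = 3·(-7)·6/20 = -63/10 kN
  M_A = w₀L²/30 = (-7)·6²/30 = -42/5 kN·m
  R_B = 7w₀L/20 = 7·(-7)·6/20 = -147/10 kN
  M_B = -w₀L²/20 = -(-7)·6²/20 = 63/5 kN·m
Load 3 — applied couple M₀=-5 kN·m at a=18/5 m (b=L-a=12/5):
  R_A = 6M₀ab/L³ = 6·(-5)·(18/5)·(12/5)/6³ = -6/5 kN
  M_A = M₀b(2a-b)/L² = (-5)·(12/5)·(2·(18/5)-(12/5))/6² = -8/5 kN·m
  R_B = -6M₀ab/L³ = -6·(-5)·(18/5)·(12/5)/6³ = 6/5 kN
  M_B = M₀a(2b-a)/L² = (-5)·(18/5)·(2·(12/5)-(18/5))/6² = -3/5 kN·m
Load 4 — point force P=5 kN at a=9/2 m (b=L-a=3/2):
  R_A = Pb²(3a+b)/L³ = 5·(3/2)²·(3·(9/2)+(3/2))/6³ = 25/32 kN
  M_A = Pab²/L² = 5·(9/2)·(3/2)²/6² = 45/32 kN·m
  R_B = Pa²(a+3b)/L³ = 5·(9/2)²·((9/2)+3·(3/2))/6³ = 135/32 kN
  M_B = -Pa²b/L² = -5·(9/2)²·(3/2)/6² = -135/32 kN·m
Superposition: R_A = 1033/32 kN, M_A = 973/32 kN·m, R_B = 951/32 kN, M_B = -999/32 kN·m

R_A = 1033/32 kN, M_A = 973/32 kN·m, R_B = 951/32 kN, M_B = -999/32 kN·m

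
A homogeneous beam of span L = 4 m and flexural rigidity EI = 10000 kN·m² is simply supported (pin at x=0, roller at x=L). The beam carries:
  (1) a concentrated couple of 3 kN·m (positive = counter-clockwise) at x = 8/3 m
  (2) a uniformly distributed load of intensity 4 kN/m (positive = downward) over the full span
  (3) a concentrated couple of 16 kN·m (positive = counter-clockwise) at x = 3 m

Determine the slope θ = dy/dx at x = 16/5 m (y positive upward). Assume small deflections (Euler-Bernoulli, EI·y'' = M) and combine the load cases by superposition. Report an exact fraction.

θ(16/5) = 1123/625000 rad

Load 1 — applied couple M₀=3 kN·m at a=8/3 m (b=L-a=4/3):
  θ_1 = (M₀x²/(2L)-M₀(x-a)+C₁)/EI  [x>a] with C₁=M₀(3b²-L²)/(6L)=-4/3 = (3·(16/5)²/(2·4)-3·((16/5)-(8/3))+(-4/3))/10000 = 17/187500 rad
Load 2 — uniform load w=4 kN/m over full span:
  θ_2 = -w(L³-6Lx²+4x³)/(24EI) = -4·(4³-6·4·(16/5)²+4·(16/5)³)/(24·10000) = 66/78125 rad
Load 3 — applied couple M₀=16 kN·m at a=3 m (b=L-a=1):
  θ_3 = (M₀x²/(2L)-M₀(x-a)+C₁)/EI  [x>a] with C₁=M₀(3b²-L²)/(6L)=-26/3 = (16·(16/5)²/(2·4)-16·((16/5)-3)+(-26/3))/10000 = 323/375000 rad
Superposition: θ = Σ θ_i = 1123/625000 rad ≈ 0.001797 rad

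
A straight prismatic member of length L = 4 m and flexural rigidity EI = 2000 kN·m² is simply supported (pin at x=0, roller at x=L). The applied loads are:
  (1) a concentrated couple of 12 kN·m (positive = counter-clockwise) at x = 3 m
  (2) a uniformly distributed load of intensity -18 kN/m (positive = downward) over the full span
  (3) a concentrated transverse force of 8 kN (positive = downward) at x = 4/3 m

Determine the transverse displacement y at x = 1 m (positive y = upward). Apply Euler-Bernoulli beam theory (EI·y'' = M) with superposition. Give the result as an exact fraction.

Load 1 — applied couple M₀=12 kN·m at a=3 m (b=L-a=1):
  y_1 = (M₀x³/(6L)+C₁x)/EI  [x≤a] with C₁=M₀(3b²-L²)/(6L)=-13/2 = (12·1³/(6·4)+(-13/2)·1)/2000 = -3/1000 m
Load 2 — uniform load w=-18 kN/m over full span:
  y_2 = -wx(L³-2Lx²+x³)/(24EI) = -(-18)·1·(4³-2·4·1²+1³)/(24·2000) = 171/8000 m
Load 3 — point force P=8 kN at a=4/3 m (b=L-a=8/3):
  y_3 = -Pbx(L²-b²-x²)/(6LEI)  [x≤a] = -8·(8/3)·1·(4²-(8/3)²-1²)/(6·4·2000) = -71/20250 m
Superposition: y = Σ y_i = 1927/129600 m ≈ 0.014869 m

y(1) = 1927/129600 m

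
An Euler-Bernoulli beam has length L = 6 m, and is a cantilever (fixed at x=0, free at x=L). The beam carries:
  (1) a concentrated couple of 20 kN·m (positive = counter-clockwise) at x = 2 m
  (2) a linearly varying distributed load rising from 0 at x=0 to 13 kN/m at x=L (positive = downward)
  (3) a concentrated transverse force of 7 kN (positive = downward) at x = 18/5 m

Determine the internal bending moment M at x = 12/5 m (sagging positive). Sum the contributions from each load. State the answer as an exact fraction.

Load 1 — applied couple M₀=20 kN·m at a=2 m (b=L-a=4):
  M_1 = 0  [x>a] = 0 kN·m
Load 2 — triangular load w₀=13 kN/m (0→w₀ over full span):
  M_2 = w₀Lx/2 - w₀L²/3 - w₀x³/(6L) = 13·6·(12/5)/2 - 13·6²/3 - 13·(12/5)³/(6·6) = -8424/125 kN·m
Load 3 — point force P=7 kN at a=18/5 m (b=L-a=12/5):
  M_3 = -P(a-x)  [x≤a] = -7·((18/5)-(12/5)) = -42/5 kN·m
Superposition: M = Σ M_i = -9474/125 kN·m ≈ -75.792000 kN·m

M(12/5) = -9474/125 kN·m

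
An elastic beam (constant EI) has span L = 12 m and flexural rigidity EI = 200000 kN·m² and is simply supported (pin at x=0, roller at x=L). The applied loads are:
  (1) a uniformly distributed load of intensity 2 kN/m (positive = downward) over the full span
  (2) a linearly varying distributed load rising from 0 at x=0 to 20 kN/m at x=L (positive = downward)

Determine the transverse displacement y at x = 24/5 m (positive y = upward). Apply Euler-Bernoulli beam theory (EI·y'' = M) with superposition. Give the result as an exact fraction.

y(24/5) = -148338/9765625 m

Load 1 — uniform load w=2 kN/m over full span:
  y_1 = -wx(L³-2Lx²+x³)/(24EI) = -2·(24/5)·(12³-2·12·(24/5)²+(24/5)³)/(24·200000) = -5022/1953125 m
Load 2 — triangular load w₀=20 kN/m (0→w₀ over full span):
  y_2 = -w₀x(7L⁴-10L²x²+3x⁴)/(360LEI) = -20·(24/5)·(7·12⁴-10·12²·(24/5)²+3·(24/5)⁴)/(360·12·200000) = -123228/9765625 m
Superposition: y = Σ y_i = -148338/9765625 m ≈ -0.015190 m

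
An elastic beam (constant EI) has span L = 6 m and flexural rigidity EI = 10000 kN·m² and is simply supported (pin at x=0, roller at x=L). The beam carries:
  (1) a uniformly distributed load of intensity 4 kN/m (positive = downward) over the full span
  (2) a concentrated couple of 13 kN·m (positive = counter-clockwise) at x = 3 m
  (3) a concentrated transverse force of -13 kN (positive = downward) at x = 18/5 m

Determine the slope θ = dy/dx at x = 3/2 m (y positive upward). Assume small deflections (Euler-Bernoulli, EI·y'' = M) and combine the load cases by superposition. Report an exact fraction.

Load 1 — uniform load w=4 kN/m over full span:
  θ_1 = -w(L³-6Lx²+4x³)/(24EI) = -4·(6³-6·6·(3/2)²+4·(3/2)³)/(24·10000) = -99/40000 rad
Load 2 — applied couple M₀=13 kN·m at a=3 m (b=L-a=3):
  θ_2 = (M₀x²/(2L)+C₁)/EI  [x≤a] with C₁=M₀(3b²-L²)/(6L)=-13/4 = (13·(3/2)²/(2·6)+(-13/4))/10000 = -13/160000 rad
Load 3 — point force P=-13 kN at a=18/5 m (b=L-a=12/5):
  θ_3 = -Pb(L²-b²-3x²)/(6LEI)  [x≤a] = -(-13)·(12/5)·(6²-(12/5)²-3·(3/2)²)/(6·6·10000) = 10179/5000000 rad
Superposition: θ = Σ θ_i = -10409/20000000 rad ≈ -0.000520 rad

θ(3/2) = -10409/20000000 rad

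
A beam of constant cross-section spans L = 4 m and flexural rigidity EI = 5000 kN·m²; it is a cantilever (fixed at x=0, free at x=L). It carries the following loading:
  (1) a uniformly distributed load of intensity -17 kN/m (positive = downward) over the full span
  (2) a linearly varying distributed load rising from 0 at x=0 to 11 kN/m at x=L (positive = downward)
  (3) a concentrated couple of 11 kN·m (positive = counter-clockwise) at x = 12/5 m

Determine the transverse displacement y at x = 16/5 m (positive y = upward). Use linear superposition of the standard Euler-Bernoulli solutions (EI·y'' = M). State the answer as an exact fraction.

Load 1 — uniform load w=-17 kN/m over full span:
  y_1 = -wx²(x²-4Lx+6L²)/(24EI) = -(-17)·(16/5)²·((16/5)²-4·4·(16/5)+6·4²)/(24·5000) = 93568/1171875 m
Load 2 — triangular load w₀=11 kN/m (0→w₀ over full span):
  y_2 = (w₀Lx³/12-w₀L²x²/6-w₀x⁵/(120L))/EI = (11·4·(16/5)³/12-11·4²·(16/5)²/6-11·(16/5)⁵/(120·4))/5000 = -1101056/29296875 m
Load 3 — applied couple M₀=11 kN·m at a=12/5 m (b=L-a=8/5):
  y_3 = M₀a(2x-a)/(2EI)  [x>a] = 11·(12/5)·(2·(16/5)-(12/5))/(2·5000) = 33/3125 m
Superposition: y = Σ y_i = 1547519/29296875 m ≈ 0.052822 m

y(16/5) = 1547519/29296875 m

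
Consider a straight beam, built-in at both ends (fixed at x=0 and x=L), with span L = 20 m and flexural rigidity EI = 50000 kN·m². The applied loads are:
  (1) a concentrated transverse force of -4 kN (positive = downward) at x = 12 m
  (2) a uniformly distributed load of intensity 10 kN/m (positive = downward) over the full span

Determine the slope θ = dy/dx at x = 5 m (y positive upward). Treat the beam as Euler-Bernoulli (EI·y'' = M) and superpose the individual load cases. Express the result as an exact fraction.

Load 1 — point force P=-4 kN at a=12 m (b=L-a=8):
  θ_1 = -Pb²x(2aL-(3a+b)x)/(2L³EI)  [x≤a] = -(-4)·8²·5·(2·12·20-(3·12+8)·5)/(2·20³·50000) = 13/31250 rad
Load 2 — uniform load w=10 kN/m over full span:
  θ_2 = -wx(L-x)(L-2x)/(12EI) = -10·5·(20-5)·(20-2·5)/(12·50000) = -1/80 rad
Superposition: θ = Σ θ_i = -3021/250000 rad ≈ -0.012084 rad

θ(5) = -3021/250000 rad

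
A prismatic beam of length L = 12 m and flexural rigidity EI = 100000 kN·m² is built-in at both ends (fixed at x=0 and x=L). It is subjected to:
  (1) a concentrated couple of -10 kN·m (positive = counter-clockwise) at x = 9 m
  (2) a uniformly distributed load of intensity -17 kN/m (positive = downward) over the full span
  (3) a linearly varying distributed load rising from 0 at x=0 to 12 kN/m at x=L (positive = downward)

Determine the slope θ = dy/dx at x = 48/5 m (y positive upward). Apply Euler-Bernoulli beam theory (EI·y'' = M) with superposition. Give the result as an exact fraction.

Load 1 — applied couple M₀=-10 kN·m at a=9 m (b=L-a=3):
  θ_1 = (R_Ax²/2 - M_Ax - M₀(x-a))/EI  [x>a] with R_A=-15/16, M_A=-25/8 = ((-15/16)·(48/5)²/2 - (-25/8)·(48/5) - (-10)·((48/5)-9))/100000 = -9/125000 rad
Load 2 — uniform load w=-17 kN/m over full span:
  θ_2 = -wx(L-x)(L-2x)/(12EI) = -(-17)·(48/5)·(12-(48/5))·(12-2·(48/5))/(12·100000) = -918/390625 rad
Load 3 — triangular load w₀=12 kN/m (0→w₀ over full span):
  θ_3 = -w₀(2x(L-x)(L-2x)(x+2L)+x²(L-x)²)/(120LEI) = -12·(2·(48/5)·(12-(48/5))·(12-2·(48/5))·((48/5)+2·12)+(48/5)²·(12-(48/5))²)/(120·12·100000) = 1728/1953125 rad
Superposition: θ = Σ θ_i = -24021/15625000 rad ≈ -0.001537 rad

θ(48/5) = -24021/15625000 rad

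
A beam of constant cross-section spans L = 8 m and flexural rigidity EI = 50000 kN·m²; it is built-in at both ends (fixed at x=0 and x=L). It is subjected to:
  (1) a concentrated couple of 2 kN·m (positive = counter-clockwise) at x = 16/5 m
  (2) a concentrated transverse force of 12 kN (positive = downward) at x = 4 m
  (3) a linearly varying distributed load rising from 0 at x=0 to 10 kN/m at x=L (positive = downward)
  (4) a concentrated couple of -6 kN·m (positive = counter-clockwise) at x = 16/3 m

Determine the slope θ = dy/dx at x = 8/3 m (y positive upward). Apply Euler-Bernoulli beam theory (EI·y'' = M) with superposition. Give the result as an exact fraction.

θ(8/3) = -9532/18984375 rad

Load 1 — applied couple M₀=2 kN·m at a=16/5 m (b=L-a=24/5):
  θ_1 = (R_Ax²/2 - M_Ax)/EI  [x≤a] with R_A=9/25, M_A=6/25 = ((9/25)·(8/3)²/2 - (6/25)·(8/3))/50000 = 1/78125 rad
Load 2 — point force P=12 kN at a=4 m (b=L-a=4):
  θ_2 = -Pb²x(2aL-(3a+b)x)/(2L³EI)  [x≤a] = -12·4²·(8/3)·(2·4·8-(3·4+4)·(8/3))/(2·8³·50000) = -2/9375 rad
Load 3 — triangular load w₀=10 kN/m (0→w₀ over full span):
  θ_3 = -w₀(2x(L-x)(L-2x)(x+2L)+x²(L-x)²)/(120LEI) = -10·(2·(8/3)·(8-(8/3))·(8-2·(8/3))·((8/3)+2·8)+(8/3)²·(8-(8/3))²)/(120·8·50000) = -256/759375 rad
Load 4 — applied couple M₀=-6 kN·m at a=16/3 m (b=L-a=8/3):
  θ_4 = (R_Ax²/2 - M_Ax)/EI  [x≤a] with R_A=-1, M_A=-2 = ((-1)·(8/3)²/2 - (-2)·(8/3))/50000 = 1/28125 rad
Superposition: θ = Σ θ_i = -9532/18984375 rad ≈ -0.000502 rad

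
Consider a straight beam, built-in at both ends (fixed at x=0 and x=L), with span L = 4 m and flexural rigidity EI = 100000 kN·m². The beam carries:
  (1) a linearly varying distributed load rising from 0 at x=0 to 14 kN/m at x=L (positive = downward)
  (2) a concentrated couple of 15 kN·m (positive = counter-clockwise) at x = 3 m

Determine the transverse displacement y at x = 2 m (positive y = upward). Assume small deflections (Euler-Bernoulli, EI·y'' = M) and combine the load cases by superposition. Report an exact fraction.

Load 1 — triangular load w₀=14 kN/m (0→w₀ over full span):
  y_1 = -w₀x²(L-x)²(x+2L)/(120LEI) = -14·2²·(4-2)²·(2+2·4)/(120·4·100000) = -7/150000 m
Load 2 — applied couple M₀=15 kN·m at a=3 m (b=L-a=1):
  y_2 = (R_Ax³/6 - M_Ax²/2)/EI  [x≤a] with R_A=135/32, M_A=75/16 = ((135/32)·2³/6 - (75/16)·2²/2)/100000 = -3/80000 m
Superposition: y = Σ y_i = -101/1200000 m ≈ -0.000084 m

y(2) = -101/1200000 m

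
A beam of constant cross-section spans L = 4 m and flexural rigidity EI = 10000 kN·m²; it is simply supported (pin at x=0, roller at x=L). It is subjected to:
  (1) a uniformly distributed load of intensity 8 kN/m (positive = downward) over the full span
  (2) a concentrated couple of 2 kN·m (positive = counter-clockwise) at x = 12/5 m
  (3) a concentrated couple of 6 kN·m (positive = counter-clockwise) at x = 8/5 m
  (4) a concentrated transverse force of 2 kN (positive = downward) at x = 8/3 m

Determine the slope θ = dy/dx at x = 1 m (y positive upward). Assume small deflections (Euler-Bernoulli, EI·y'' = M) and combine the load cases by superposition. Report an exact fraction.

Load 1 — uniform load w=8 kN/m over full span:
  θ_1 = -w(L³-6Lx²+4x³)/(24EI) = -8·(4³-6·4·1²+4·1³)/(24·10000) = -11/7500 rad
Load 2 — applied couple M₀=2 kN·m at a=12/5 m (b=L-a=8/5):
  θ_2 = (M₀x²/(2L)+C₁)/EI  [x≤a] with C₁=M₀(3b²-L²)/(6L)=-52/75 = (2·1²/(2·4)+(-52/75))/10000 = -133/3000000 rad
Load 3 — applied couple M₀=6 kN·m at a=8/5 m (b=L-a=12/5):
  θ_3 = (M₀x²/(2L)+C₁)/EI  [x≤a] with C₁=M₀(3b²-L²)/(6L)=8/25 = (6·1²/(2·4)+(8/25))/10000 = 107/1000000 rad
Load 4 — point force P=2 kN at a=8/3 m (b=L-a=4/3):
  θ_4 = -Pb(L²-b²-3x²)/(6LEI)  [x≤a] = -2·(4/3)·(4²-(4/3)²-3·1²)/(6·4·10000) = -101/810000 rad
Superposition: θ = Σ θ_i = -7739/5062500 rad ≈ -0.001529 rad

θ(1) = -7739/5062500 rad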